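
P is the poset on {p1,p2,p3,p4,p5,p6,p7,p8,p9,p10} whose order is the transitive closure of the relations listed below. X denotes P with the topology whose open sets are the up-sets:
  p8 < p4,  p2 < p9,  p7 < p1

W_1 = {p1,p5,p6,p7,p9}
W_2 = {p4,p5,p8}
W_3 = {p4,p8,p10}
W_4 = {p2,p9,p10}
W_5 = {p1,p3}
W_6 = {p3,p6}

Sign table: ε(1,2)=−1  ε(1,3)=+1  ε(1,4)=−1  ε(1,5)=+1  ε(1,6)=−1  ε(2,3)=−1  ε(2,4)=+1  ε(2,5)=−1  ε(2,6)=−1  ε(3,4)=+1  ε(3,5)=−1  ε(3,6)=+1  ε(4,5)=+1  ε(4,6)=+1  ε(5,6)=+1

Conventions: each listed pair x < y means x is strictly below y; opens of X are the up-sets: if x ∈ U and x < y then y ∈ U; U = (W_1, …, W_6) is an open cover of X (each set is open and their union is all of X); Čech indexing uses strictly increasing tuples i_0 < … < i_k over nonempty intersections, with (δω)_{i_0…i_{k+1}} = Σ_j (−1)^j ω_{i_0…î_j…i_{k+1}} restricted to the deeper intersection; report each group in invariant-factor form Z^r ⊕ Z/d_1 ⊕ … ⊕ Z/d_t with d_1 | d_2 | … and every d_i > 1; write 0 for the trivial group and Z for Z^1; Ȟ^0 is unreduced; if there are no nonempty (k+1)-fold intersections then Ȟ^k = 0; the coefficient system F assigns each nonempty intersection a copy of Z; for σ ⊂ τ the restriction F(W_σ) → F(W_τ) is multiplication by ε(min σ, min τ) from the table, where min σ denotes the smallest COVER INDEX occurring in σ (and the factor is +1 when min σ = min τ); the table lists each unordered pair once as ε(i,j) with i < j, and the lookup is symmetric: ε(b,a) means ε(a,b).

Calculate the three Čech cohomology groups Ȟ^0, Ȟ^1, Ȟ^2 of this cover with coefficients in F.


nerve of the cover:
  W12={p5} W14={p9} W15={p1} W16={p6} W23={p4,p8} W34={p10} W56={p3}
C dims 6,7; δ0: rk 6, SNF 1^5·2
Ȟ^0 = (6 − 6) − 0 = 0, so Ȟ^0 ≅ 0
Ȟ^1 = (7 − 0) − 6 = 1 plus torsion [2], so Ȟ^1 ≅ Z ⊕ Z/2
Ȟ^2 = (0 − 0) − 0 = 0, so Ȟ^2 ≅ 0

Ȟ^0 ≅ 0; Ȟ^1 ≅ Z ⊕ Z/2; Ȟ^2 ≅ 0


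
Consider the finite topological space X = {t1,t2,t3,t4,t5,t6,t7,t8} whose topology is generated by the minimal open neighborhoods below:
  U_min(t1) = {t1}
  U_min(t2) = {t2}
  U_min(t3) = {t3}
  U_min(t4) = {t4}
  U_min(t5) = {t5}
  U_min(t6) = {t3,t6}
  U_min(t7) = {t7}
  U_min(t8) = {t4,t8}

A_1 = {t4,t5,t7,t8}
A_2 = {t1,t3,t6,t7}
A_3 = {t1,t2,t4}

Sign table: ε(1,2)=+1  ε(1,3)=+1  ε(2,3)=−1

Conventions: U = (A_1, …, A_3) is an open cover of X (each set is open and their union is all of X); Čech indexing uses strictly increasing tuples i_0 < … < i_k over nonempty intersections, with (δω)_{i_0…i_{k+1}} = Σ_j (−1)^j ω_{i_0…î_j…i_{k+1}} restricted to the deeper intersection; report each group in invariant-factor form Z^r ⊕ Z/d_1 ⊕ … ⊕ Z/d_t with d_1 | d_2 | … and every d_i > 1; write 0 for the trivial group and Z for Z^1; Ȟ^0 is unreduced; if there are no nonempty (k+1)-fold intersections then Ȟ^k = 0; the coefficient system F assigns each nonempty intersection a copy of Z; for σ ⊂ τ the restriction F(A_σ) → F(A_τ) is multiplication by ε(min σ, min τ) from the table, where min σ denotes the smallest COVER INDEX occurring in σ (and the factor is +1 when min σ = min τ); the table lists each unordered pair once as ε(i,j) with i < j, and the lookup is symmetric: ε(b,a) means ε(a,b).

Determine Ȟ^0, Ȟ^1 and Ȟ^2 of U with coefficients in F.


Ȟ^0(U;F) ≅ 0,  Ȟ^1(U;F) ≅ Z/2,  Ȟ^2(U;F) ≅ 0

intersection data:
  A12={t7} A13={t4} A23={t1}
C dims 3,3; δ0: rk 3, SNF 1^2·2
Ȟ^0 = (3 − 3) − 0 = 0, so Ȟ^0 ≅ 0
Ȟ^1 = (3 − 0) − 3 = 0 plus torsion [2], so Ȟ^1 ≅ Z/2
Ȟ^2 = (0 − 0) − 0 = 0, so Ȟ^2 ≅ 0


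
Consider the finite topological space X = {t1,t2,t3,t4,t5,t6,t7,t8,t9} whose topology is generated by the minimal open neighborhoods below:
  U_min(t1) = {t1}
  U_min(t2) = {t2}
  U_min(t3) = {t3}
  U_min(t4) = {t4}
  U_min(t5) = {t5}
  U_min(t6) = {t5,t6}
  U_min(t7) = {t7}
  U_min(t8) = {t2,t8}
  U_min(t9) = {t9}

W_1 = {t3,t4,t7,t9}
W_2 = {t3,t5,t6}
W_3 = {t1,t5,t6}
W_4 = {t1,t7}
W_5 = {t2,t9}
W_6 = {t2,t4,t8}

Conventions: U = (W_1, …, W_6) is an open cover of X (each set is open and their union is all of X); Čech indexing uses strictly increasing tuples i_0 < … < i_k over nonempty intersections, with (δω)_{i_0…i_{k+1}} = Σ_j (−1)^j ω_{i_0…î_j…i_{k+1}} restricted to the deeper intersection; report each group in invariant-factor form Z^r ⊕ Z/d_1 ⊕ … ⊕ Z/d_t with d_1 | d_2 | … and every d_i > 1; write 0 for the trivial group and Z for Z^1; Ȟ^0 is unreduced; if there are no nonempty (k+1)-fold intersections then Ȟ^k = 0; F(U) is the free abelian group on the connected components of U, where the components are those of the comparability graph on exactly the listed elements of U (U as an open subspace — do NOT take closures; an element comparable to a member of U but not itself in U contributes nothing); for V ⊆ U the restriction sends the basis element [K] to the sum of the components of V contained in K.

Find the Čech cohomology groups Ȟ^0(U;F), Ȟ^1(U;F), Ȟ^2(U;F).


Ȟ^0 = Z^7; Ȟ^1 = 0; Ȟ^2 = 0

nerve simplices:
  W12={t3} W14={t7} W15={t9} W16={t4} W23={t5,t6} W34={t1} W56={t2}
components per intersection:
  W1: {t3} {t4} {t7} {t9}
  W2: {t3} {t5,t6}
  W3: {t1} {t5,t6}
  W4: {t1} {t7}
  W5: {t2} {t9}
  W6: {t2,t8} {t4}
  W12: {t3}
  W14: {t7}
  W15: {t9}
  W16: {t4}
  W23: {t5,t6}
  W34: {t1}
  W56: {t2}
C dims 14,7; δ0: rk 7, SNF 1^7
degree 0: 14−7−0 = 7 → Ȟ^0 ≅ Z^7
degree 1: 7−0−7 = 0 → Ȟ^1 ≅ 0
degree 2: 0−0−0 = 0 → Ȟ^2 ≅ 0


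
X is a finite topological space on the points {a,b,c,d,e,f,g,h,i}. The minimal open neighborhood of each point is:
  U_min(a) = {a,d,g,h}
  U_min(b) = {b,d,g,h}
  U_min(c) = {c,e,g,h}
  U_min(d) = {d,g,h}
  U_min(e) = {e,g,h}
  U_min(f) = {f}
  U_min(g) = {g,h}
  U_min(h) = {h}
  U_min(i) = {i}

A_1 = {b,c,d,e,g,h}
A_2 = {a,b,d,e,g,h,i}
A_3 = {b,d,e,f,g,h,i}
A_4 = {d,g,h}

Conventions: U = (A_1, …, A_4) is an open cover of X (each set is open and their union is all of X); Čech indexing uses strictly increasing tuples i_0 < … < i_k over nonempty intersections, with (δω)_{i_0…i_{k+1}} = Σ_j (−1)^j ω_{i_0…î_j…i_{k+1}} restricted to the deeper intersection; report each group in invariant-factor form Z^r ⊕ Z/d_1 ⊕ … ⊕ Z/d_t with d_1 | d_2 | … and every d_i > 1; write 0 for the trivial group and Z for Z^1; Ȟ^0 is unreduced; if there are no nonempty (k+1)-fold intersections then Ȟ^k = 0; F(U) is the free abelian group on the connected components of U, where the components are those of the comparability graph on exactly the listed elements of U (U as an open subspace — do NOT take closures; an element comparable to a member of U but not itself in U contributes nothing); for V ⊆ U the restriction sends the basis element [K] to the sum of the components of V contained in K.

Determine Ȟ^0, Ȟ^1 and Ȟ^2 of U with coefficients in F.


nerve simplices:
  A12={b,d,e,g,h} A13={b,d,e,g,h} A14={d,g,h} A23={b,d,e,g,h,i} A24={d,g,h} A34={d,g,h}
  A123={b,d,e,g,h} A124={d,g,h} A134={d,g,h} A234={d,g,h}
  A1234={d,g,h}
components per intersection:
  A1: {b,c,d,e,g,h}
  A2: {a,b,d,e,g,h} {i}
  A3: {b,d,e,g,h} {f} {i}
  A4: {d,g,h}
  A12: {b,d,e,g,h}
  A13: {b,d,e,g,h}
  A14: {d,g,h}
  A23: {b,d,e,g,h} {i}
  A24: {d,g,h}
  A34: {d,g,h}
  A123: {b,d,e,g,h}
  A124: {d,g,h}
  A134: {d,g,h}
  A234: {d,g,h}
  A1234: {d,g,h}
C dims 7,7,4,1; δ0: rk 4, SNF 1^4; δ1: rk 3, SNF 1^3; δ2: rk 1, SNF 1^1
degree 0: 7−4−0 = 3 → Ȟ^0 ≅ Z^3
degree 1: 7−3−4 = 0 → Ȟ^1 ≅ 0
degree 2: 4−1−3 = 0 → Ȟ^2 ≅ 0

Ȟ^0 = Z^3; Ȟ^1 = 0; Ȟ^2 = 0


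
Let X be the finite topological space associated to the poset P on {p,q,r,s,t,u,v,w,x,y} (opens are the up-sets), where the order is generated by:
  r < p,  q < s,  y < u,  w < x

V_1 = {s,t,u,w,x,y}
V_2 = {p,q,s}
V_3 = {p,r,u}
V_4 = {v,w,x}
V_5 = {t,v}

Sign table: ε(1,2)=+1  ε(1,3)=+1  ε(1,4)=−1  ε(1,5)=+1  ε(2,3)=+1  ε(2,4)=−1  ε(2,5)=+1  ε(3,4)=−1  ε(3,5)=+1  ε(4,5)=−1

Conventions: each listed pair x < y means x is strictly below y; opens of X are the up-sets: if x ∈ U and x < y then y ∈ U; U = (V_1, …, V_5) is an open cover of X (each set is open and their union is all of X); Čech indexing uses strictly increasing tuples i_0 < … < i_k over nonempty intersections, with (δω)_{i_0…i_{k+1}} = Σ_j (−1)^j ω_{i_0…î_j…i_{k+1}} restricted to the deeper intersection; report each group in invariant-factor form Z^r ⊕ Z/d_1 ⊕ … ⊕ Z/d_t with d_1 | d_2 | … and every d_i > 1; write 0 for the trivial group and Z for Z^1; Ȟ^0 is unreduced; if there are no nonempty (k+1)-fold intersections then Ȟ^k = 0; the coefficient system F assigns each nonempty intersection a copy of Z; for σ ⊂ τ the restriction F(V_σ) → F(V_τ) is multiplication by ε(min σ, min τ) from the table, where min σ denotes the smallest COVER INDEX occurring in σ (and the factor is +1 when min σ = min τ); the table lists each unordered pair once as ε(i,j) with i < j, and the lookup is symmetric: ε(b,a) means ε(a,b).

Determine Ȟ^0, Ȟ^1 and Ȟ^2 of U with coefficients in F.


nonempty overlaps:
  V12={s} V13={u} V14={w,x} V15={t} V23={p} V45={v}
C dims 5,6; δ0: rk 4, SNF 1^4
degree 0: 5−4−0 = 1 → Ȟ^0 ≅ Z
degree 1: 6−0−4 = 2 → Ȟ^1 ≅ Z^2
degree 2: 0−0−0 = 0 → Ȟ^2 ≅ 0

Ȟ^0 = Z,  Ȟ^1 = Z^2,  Ȟ^2 = 0


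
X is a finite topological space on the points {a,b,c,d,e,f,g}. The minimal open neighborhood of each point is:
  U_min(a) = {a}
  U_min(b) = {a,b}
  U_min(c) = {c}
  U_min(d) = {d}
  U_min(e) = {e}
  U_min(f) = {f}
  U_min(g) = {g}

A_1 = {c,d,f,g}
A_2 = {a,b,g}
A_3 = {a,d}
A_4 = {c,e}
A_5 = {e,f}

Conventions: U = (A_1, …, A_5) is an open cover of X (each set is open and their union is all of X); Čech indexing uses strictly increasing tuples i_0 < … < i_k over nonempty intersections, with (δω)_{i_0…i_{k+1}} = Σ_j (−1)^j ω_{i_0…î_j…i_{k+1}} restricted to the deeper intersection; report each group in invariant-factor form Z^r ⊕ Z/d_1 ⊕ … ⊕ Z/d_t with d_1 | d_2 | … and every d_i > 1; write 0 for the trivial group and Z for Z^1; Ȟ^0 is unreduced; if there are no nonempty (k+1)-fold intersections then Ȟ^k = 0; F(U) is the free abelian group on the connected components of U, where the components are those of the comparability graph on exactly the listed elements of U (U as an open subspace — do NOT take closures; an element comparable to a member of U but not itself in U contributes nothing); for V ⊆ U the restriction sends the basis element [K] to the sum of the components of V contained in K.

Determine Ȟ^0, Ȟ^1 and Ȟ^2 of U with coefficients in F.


Ȟ^0(U;F) ≅ Z^6, Ȟ^1(U;F) ≅ 0 and Ȟ^2(U;F) ≅ 0

cover nerve:
  A12={g} A13={d} A14={c} A15={f} A23={a} A45={e}
components per intersection:
  A1: {c} {d} {f} {g}
  A2: {a,b} {g}
  A3: {a} {d}
  A4: {c} {e}
  A5: {e} {f}
  A12: {g}
  A13: {d}
  A14: {c}
  A15: {f}
  A23: {a}
  A45: {e}
C dims 12,6; δ0: rk 6, SNF 1^6
Ȟ^0: (12−6)−0=6 ⇒ Z^6
Ȟ^1: (6−0)−6=0 ⇒ 0
Ȟ^2: (0−0)−0=0 ⇒ 0


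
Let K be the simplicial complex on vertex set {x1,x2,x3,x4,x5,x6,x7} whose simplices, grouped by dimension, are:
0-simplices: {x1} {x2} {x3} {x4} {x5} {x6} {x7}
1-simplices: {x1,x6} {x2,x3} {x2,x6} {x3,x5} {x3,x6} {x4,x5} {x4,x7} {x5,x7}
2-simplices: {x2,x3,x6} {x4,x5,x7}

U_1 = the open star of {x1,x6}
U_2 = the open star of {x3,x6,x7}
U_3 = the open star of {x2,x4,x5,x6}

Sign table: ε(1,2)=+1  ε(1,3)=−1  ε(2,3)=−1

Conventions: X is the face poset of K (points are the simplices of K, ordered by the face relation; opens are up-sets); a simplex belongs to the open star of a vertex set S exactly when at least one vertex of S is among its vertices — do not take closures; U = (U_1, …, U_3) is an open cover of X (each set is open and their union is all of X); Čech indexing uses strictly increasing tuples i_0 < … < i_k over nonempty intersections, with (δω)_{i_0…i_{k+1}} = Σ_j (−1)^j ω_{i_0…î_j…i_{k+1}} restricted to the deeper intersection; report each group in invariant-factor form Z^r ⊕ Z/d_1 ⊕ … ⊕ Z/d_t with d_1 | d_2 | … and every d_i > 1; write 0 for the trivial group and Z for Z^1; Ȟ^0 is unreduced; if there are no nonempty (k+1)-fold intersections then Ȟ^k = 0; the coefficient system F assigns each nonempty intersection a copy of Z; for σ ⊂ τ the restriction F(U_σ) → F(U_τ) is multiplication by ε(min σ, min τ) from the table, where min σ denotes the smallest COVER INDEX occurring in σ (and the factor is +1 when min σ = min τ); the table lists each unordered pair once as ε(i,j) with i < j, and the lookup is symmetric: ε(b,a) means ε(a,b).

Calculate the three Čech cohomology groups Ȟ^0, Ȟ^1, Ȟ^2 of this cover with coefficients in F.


nerve simplices:
  U1={{x1},{x6},{x1,x6},{x2,x6},{x3,x6},{x2,x3,x6}} U2={{x3},{x6},{x7},{x1,x6},{x2,x3},{x2,x6},{x3,x5},{x3,x6},{x4,x7},{x5,x7},{x2,x3,x6},{x4,x5,x7}} U3={{x2},{x4},{x5},{x6},{x1,x6},{x2,x3},{x2,x6},{x3,x5},{x3,x6},{x4,x5},{x4,x7},{x5,x7},{x2,x3,x6},{x4,x5,x7}}
  U12={{x6},{x1,x6},{x2,x6},{x3,x6},{x2,x3,x6}} U13={{x6},{x1,x6},{x2,x6},{x3,x6},{x2,x3,x6}} U23={{x6},{x1,x6},{x2,x3},{x2,x6},{x3,x5},{x3,x6},{x4,x7},{x5,x7},{x2,x3,x6},{x4,x5,x7}}
  U123={{x6},{x1,x6},{x2,x6},{x3,x6},{x2,x3,x6}}
C dims 3,3,1; δ0: rk 2, SNF 1^2; δ1: rk 1, SNF 1^1
degree 0: 3−2−0 = 1 → Ȟ^0 ≅ Z
degree 1: 3−1−2 = 0 → Ȟ^1 ≅ 0
degree 2: 1−0−1 = 0 → Ȟ^2 ≅ 0

Ȟ^0 ≅ Z; Ȟ^1 ≅ 0; Ȟ^2 ≅ 0


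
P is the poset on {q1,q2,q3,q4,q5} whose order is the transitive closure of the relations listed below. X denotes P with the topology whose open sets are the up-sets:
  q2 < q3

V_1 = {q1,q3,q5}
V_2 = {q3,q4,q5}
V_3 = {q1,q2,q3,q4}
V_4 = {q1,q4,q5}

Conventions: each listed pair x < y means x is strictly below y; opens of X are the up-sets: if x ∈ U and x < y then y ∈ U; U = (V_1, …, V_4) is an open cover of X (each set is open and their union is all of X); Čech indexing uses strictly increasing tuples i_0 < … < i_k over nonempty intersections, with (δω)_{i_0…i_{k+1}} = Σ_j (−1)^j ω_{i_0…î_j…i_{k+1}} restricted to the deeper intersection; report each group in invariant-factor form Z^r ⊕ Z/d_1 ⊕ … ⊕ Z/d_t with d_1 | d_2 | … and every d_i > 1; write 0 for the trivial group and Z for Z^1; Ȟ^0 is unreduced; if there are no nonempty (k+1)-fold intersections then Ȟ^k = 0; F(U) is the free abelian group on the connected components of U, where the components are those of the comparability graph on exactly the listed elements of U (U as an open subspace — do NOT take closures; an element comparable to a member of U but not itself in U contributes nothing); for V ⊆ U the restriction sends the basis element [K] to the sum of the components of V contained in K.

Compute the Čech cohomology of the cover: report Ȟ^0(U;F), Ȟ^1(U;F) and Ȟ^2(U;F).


Ȟ^0(U;F) ≅ Z^4,  Ȟ^1(U;F) ≅ 0,  Ȟ^2(U;F) ≅ 0

intersection data:
  V12={q3,q5} V13={q1,q3} V14={q1,q5} V23={q3,q4} V24={q4,q5} V34={q1,q4}
  V123={q3} V124={q5} V134={q1} V234={q4}
components per intersection:
  V1: {q1} {q3} {q5}
  V2: {q3} {q4} {q5}
  V3: {q1} {q2,q3} {q4}
  V4: {q1} {q4} {q5}
  V12: {q3} {q5}
  V13: {q1} {q3}
  V14: {q1} {q5}
  V23: {q3} {q4}
  V24: {q4} {q5}
  V34: {q1} {q4}
  V123: {q3}
  V124: {q5}
  V134: {q1}
  V234: {q4}
C dims 12,12,4; δ0: rk 8, SNF 1^8; δ1: rk 4, SNF 1^4
Ȟ^0 = (12 − 8) − 0 = 4, so Ȟ^0 ≅ Z^4
Ȟ^1 = (12 − 4) − 8 = 0, so Ȟ^1 ≅ 0
Ȟ^2 = (4 − 0) − 4 = 0, so Ȟ^2 ≅ 0


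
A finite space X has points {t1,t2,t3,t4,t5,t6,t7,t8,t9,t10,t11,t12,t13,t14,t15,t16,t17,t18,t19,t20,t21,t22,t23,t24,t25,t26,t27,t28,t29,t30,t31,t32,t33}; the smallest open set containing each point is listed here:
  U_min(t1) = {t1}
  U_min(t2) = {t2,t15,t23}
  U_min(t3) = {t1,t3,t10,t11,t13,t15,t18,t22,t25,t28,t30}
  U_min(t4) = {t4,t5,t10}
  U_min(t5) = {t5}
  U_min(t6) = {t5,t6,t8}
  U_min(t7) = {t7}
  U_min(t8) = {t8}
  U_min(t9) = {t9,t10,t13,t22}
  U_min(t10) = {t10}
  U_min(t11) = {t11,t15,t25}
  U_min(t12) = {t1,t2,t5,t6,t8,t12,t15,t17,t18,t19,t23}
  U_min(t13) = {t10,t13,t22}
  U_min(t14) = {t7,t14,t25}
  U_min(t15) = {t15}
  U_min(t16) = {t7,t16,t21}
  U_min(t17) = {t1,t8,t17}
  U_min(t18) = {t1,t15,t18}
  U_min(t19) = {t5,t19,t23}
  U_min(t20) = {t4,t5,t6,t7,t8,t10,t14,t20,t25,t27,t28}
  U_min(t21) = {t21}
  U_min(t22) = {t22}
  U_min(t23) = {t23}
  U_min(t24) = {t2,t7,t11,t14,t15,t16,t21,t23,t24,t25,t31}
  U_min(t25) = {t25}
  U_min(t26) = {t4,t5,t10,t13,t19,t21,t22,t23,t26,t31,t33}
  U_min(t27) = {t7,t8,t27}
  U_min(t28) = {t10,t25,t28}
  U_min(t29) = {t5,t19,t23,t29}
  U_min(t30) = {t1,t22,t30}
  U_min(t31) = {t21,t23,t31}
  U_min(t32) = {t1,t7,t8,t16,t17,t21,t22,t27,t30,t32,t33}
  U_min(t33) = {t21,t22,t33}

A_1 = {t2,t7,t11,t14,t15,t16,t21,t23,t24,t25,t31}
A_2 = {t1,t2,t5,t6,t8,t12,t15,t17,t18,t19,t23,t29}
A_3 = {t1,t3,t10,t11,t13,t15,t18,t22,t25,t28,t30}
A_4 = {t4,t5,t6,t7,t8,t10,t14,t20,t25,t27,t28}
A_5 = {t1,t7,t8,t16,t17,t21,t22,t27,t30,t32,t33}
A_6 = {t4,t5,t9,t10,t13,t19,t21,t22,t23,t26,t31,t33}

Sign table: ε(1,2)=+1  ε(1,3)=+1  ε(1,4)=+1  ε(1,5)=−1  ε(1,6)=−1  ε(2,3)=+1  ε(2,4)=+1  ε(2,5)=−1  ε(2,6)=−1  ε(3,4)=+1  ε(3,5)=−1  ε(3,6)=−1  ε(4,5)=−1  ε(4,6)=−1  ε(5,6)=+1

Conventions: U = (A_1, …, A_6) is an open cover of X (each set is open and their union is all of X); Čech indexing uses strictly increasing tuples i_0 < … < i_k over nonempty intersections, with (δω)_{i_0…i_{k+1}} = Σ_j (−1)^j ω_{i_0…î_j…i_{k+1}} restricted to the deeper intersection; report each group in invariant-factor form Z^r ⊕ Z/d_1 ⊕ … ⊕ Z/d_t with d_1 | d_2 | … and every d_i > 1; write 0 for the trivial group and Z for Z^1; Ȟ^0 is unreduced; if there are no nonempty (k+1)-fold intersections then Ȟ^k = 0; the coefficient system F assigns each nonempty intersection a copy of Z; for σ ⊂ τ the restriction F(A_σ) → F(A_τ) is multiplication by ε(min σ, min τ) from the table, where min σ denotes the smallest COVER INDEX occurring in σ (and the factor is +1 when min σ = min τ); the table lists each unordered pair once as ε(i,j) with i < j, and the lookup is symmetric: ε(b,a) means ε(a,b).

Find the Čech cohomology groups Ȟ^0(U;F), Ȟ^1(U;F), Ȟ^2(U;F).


nonempty overlaps:
  A12={t2,t15,t23} A13={t11,t15,t25} A14={t7,t14,t25} A15={t7,t16,t21} A16={t21,t23,t31} A23={t1,t15,t18} A24={t5,t6,t8} A25={t1,t8,t17} A26={t5,t19,t23} A34={t10,t25,t28} A35={t1,t22,t30} A36={t10,t13,t22} A45={t7,t8,t27} A46={t4,t5,t10} A56={t21,t22,t33}
  A123={t15} A126={t23} A134={t25} A145={t7} A156={t21} A235={t1} A245={t8} A246={t5} A346={t10} A356={t22}
C dims 6,15,10; δ0: rk 5, SNF 1^5; δ1: rk 10, SNF 1^9·2
degree 0: 6−5−0 = 1 → Ȟ^0 ≅ Z
degree 1: 15−10−5 = 0 → Ȟ^1 ≅ 0
degree 2: 10−0−10 = 0 plus torsion [2] → Ȟ^2 ≅ Z/2

Ȟ^0 = Z, Ȟ^1 = 0, Ȟ^2 = Z/2


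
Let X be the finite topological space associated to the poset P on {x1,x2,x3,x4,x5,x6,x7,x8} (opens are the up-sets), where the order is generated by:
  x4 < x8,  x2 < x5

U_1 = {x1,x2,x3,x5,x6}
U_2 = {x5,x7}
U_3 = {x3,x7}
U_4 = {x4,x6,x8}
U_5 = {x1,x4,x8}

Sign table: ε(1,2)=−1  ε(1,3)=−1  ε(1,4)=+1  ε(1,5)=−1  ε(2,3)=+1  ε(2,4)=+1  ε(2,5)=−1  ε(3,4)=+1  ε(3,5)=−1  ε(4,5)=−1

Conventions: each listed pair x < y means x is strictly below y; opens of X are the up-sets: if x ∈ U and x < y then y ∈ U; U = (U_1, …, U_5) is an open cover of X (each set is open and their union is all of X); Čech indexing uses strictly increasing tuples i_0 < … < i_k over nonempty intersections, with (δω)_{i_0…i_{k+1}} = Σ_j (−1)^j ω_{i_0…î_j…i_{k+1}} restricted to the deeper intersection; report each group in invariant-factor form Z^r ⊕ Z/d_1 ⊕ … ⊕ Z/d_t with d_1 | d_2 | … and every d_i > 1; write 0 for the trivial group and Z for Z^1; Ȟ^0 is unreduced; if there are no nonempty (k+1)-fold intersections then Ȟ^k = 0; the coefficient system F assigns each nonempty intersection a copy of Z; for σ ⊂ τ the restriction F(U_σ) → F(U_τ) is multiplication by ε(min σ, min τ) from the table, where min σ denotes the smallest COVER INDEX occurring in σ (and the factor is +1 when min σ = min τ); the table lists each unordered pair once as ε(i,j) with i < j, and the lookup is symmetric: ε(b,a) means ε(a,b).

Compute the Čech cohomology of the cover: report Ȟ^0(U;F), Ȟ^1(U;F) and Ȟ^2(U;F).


cover nerve:
  U12={x5} U13={x3} U14={x6} U15={x1} U23={x7} U45={x4,x8}
C dims 5,6; δ0: rk 4, SNF 1^4
Ȟ^0: (5−4)−0=1 ⇒ Z
Ȟ^1: (6−0)−4=2 ⇒ Z^2
Ȟ^2: (0−0)−0=0 ⇒ 0

Ȟ^0 ≅ Z; Ȟ^1 ≅ Z^2; Ȟ^2 ≅ 0


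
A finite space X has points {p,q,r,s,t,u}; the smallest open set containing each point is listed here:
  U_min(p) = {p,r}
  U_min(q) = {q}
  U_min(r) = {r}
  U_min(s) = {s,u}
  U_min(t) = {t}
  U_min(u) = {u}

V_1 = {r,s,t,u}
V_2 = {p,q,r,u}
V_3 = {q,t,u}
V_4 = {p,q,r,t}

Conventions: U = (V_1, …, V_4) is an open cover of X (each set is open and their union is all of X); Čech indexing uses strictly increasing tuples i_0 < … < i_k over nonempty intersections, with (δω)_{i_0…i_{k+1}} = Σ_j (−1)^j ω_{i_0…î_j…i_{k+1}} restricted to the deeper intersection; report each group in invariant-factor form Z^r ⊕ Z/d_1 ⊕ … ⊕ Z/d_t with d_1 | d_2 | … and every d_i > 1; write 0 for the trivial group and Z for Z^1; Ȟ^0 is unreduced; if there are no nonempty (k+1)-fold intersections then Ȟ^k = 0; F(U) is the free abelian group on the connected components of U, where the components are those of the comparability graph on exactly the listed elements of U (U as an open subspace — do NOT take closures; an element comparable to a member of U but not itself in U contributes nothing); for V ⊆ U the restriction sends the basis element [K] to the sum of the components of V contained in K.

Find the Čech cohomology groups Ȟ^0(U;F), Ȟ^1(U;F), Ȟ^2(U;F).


nonempty intersections:
  V12={r,u} V13={t,u} V14={r,t} V23={q,u} V24={p,q,r} V34={q,t}
  V123={u} V124={r} V134={t} V234={q}
components per intersection:
  V1: {r} {s,u} {t}
  V2: {p,r} {q} {u}
  V3: {q} {t} {u}
  V4: {p,r} {q} {t}
  V12: {r} {u}
  V13: {t} {u}
  V14: {r} {t}
  V23: {q} {u}
  V24: {p,r} {q}
  V34: {q} {t}
  V123: {u}
  V124: {r}
  V134: {t}
  V234: {q}
C dims 12,12,4; δ0: rk 8, SNF 1^8; δ1: rk 4, SNF 1^4
Ȟ^0: (12−8)−0=4 ⇒ Z^4
Ȟ^1: (12−4)−8=0 ⇒ 0
Ȟ^2: (4−0)−4=0 ⇒ 0

Ȟ^0(U;F) ≅ Z^4, Ȟ^1(U;F) ≅ 0, Ȟ^2(U;F) ≅ 0


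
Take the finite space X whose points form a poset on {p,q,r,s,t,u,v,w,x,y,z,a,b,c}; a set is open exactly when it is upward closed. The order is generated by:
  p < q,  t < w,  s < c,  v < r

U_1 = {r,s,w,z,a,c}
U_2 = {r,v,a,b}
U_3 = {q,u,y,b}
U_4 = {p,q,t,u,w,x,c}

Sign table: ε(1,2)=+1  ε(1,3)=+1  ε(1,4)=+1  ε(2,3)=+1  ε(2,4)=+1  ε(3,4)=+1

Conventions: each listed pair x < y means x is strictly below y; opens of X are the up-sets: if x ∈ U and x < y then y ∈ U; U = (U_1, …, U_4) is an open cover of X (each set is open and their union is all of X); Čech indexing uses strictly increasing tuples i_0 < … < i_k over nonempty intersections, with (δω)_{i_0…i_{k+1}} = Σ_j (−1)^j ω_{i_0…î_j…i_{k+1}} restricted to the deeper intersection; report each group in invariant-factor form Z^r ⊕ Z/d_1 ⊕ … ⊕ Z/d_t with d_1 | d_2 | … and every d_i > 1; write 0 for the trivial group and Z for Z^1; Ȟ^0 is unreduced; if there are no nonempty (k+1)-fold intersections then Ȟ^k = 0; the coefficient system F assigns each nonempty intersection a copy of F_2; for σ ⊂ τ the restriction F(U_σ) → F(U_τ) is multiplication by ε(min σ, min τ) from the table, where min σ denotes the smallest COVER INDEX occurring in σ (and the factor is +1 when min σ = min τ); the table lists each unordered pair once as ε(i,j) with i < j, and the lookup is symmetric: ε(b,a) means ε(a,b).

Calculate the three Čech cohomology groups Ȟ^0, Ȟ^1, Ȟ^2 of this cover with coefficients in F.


Ȟ^0 ≅ Z/2, Ȟ^1 ≅ Z/2 and Ȟ^2 ≅ 0

intersection data:
  U12={r,a} U14={w,c} U23={b} U34={q,u}
C dims 4,4; δ0: rk_F2 3
Ȟ^0 = (4 − 3) − 0 = 1, so Ȟ^0 ≅ Z/2
Ȟ^1 = (4 − 0) − 3 = 1, so Ȟ^1 ≅ Z/2
Ȟ^2 = (0 − 0) − 0 = 0, so Ȟ^2 ≅ 0


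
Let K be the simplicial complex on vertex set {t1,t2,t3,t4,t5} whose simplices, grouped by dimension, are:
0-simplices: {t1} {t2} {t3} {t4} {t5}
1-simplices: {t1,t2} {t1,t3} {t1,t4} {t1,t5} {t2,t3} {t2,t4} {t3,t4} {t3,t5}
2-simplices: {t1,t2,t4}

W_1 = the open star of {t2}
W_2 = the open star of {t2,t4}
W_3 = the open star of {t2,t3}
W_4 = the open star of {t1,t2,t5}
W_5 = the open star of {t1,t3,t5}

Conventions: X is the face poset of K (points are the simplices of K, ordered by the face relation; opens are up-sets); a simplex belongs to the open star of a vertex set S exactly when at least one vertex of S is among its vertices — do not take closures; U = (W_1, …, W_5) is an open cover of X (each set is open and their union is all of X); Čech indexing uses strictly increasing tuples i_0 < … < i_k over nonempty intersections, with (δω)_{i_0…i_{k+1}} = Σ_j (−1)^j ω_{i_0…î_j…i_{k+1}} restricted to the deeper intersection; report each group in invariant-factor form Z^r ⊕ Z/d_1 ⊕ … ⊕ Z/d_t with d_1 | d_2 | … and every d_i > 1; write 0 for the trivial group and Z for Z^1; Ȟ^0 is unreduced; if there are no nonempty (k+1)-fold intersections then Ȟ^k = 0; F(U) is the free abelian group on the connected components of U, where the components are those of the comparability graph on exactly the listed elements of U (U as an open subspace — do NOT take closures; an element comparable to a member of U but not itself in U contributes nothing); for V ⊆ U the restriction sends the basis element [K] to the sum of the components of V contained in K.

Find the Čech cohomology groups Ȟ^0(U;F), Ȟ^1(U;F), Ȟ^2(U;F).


Ȟ^0 = Z, Ȟ^1 = Z^2, Ȟ^2 = 0

intersection data:
  W1={{t2},{t1,t2},{t2,t3},{t2,t4},{t1,t2,t4}} W2={{t2},{t4},{t1,t2},{t1,t4},{t2,t3},{t2,t4},{t3,t4},{t1,t2,t4}} W3={{t2},{t3},{t1,t2},{t1,t3},{t2,t3},{t2,t4},{t3,t4},{t3,t5},{t1,t2,t4}} W4={{t1},{t2},{t5},{t1,t2},{t1,t3},{t1,t4},{t1,t5},{t2,t3},{t2,t4},{t3,t5},{t1,t2,t4}} W5={{t1},{t3},{t5},{t1,t2},{t1,t3},{t1,t4},{t1,t5},{t2,t3},{t3,t4},{t3,t5},{t1,t2,t4}}
  W12={{t2},{t1,t2},{t2,t3},{t2,t4},{t1,t2,t4}} W13={{t2},{t1,t2},{t2,t3},{t2,t4},{t1,t2,t4}} W14={{t2},{t1,t2},{t2,t3},{t2,t4},{t1,t2,t4}} W15={{t1,t2},{t2,t3},{t1,t2,t4}} W23={{t2},{t1,t2},{t2,t3},{t2,t4},{t3,t4},{t1,t2,t4}} W24={{t2},{t1,t2},{t1,t4},{t2,t3},{t2,t4},{t1,t2,t4}} W25={{t1,t2},{t1,t4},{t2,t3},{t3,t4},{t1,t2,t4}} W34={{t2},{t1,t2},{t1,t3},{t2,t3},{t2,t4},{t3,t5},{t1,t2,t4}} W35={{t3},{t1,t2},{t1,t3},{t2,t3},{t3,t4},{t3,t5},{t1,t2,t4}} W45={{t1},{t5},{t1,t2},{t1,t3},{t1,t4},{t1,t5},{t2,t3},{t3,t5},{t1,t2,t4}}
  W123={{t2},{t1,t2},{t2,t3},{t2,t4},{t1,t2,t4}} W124={{t2},{t1,t2},{t2,t3},{t2,t4},{t1,t2,t4}} W125={{t1,t2},{t2,t3},{t1,t2,t4}} W134={{t2},{t1,t2},{t2,t3},{t2,t4},{t1,t2,t4}} W135={{t1,t2},{t2,t3},{t1,t2,t4}} W145={{t1,t2},{t2,t3},{t1,t2,t4}} W234={{t2},{t1,t2},{t2,t3},{t2,t4},{t1,t2,t4}} W235={{t1,t2},{t2,t3},{t3,t4},{t1,t2,t4}} W245={{t1,t2},{t1,t4},{t2,t3},{t1,t2,t4}} W345={{t1,t2},{t1,t3},{t2,t3},{t3,t5},{t1,t2,t4}}
  W1234={{t2},{t1,t2},{t2,t3},{t2,t4},{t1,t2,t4}} W1235={{t1,t2},{t2,t3},{t1,t2,t4}} W1245={{t1,t2},{t2,t3},{t1,t2,t4}} W1345={{t1,t2},{t2,t3},{t1,t2,t4}} W2345={{t1,t2},{t2,t3},{t1,t2,t4}}
  W12345={{t1,t2},{t2,t3},{t1,t2,t4}}
components per intersection:
  W1: {{t2},{t1,t2},{t2,t3},{t2,t4},{t1,t2,t4}}
  W2: {{t2},{t4},{t1,t2},{t1,t4},{t2,t3},{t2,t4},{t3,t4},{t1,t2,t4}}
  W3: {{t2},{t3},{t1,t2},{t1,t3},{t2,t3},{t2,t4},{t3,t4},{t3,t5},{t1,t2,t4}}
  W4: {{t1},{t2},{t5},{t1,t2},{t1,t3},{t1,t4},{t1,t5},{t2,t3},{t2,t4},{t3,t5},{t1,t2,t4}}
  W5: {{t1},{t3},{t5},{t1,t2},{t1,t3},{t1,t4},{t1,t5},{t2,t3},{t3,t4},{t3,t5},{t1,t2,t4}}
  W12: {{t2},{t1,t2},{t2,t3},{t2,t4},{t1,t2,t4}}
  W13: {{t2},{t1,t2},{t2,t3},{t2,t4},{t1,t2,t4}}
  W14: {{t2},{t1,t2},{t2,t3},{t2,t4},{t1,t2,t4}}
  W15: {{t1,t2},{t1,t2,t4}} {{t2,t3}}
  W23: {{t2},{t1,t2},{t2,t3},{t2,t4},{t1,t2,t4}} {{t3,t4}}
  W24: {{t2},{t1,t2},{t1,t4},{t2,t3},{t2,t4},{t1,t2,t4}}
  W25: {{t1,t2},{t1,t4},{t1,t2,t4}} {{t2,t3}} {{t3,t4}}
  W34: {{t2},{t1,t2},{t2,t3},{t2,t4},{t1,t2,t4}} {{t1,t3}} {{t3,t5}}
  W35: {{t3},{t1,t3},{t2,t3},{t3,t4},{t3,t5}} {{t1,t2},{t1,t2,t4}}
  W45: {{t1},{t5},{t1,t2},{t1,t3},{t1,t4},{t1,t5},{t3,t5},{t1,t2,t4}} {{t2,t3}}
  W123: {{t2},{t1,t2},{t2,t3},{t2,t4},{t1,t2,t4}}
  W124: {{t2},{t1,t2},{t2,t3},{t2,t4},{t1,t2,t4}}
  W125: {{t1,t2},{t1,t2,t4}} {{t2,t3}}
  W134: {{t2},{t1,t2},{t2,t3},{t2,t4},{t1,t2,t4}}
  W135: {{t1,t2},{t1,t2,t4}} {{t2,t3}}
  W145: {{t1,t2},{t1,t2,t4}} {{t2,t3}}
  W234: {{t2},{t1,t2},{t2,t3},{t2,t4},{t1,t2,t4}}
  W235: {{t1,t2},{t1,t2,t4}} {{t2,t3}} {{t3,t4}}
  W245: {{t1,t2},{t1,t4},{t1,t2,t4}} {{t2,t3}}
  W345: {{t1,t2},{t1,t2,t4}} {{t1,t3}} {{t2,t3}} {{t3,t5}}
  W1234: {{t2},{t1,t2},{t2,t3},{t2,t4},{t1,t2,t4}}
  W1235: {{t1,t2},{t1,t2,t4}} {{t2,t3}}
  W1245: {{t1,t2},{t1,t2,t4}} {{t2,t3}}
  W1345: {{t1,t2},{t1,t2,t4}} {{t2,t3}}
  W2345: {{t1,t2},{t1,t2,t4}} {{t2,t3}}
  W12345: {{t1,t2},{t1,t2,t4}} {{t2,t3}}
C dims 5,18,19,9; δ0: rk 4, SNF 1^4; δ1: rk 12, SNF 1^12; δ2: rk 7, SNF 1^7
Ȟ^0 = (5 − 4) − 0 = 1, so Ȟ^0 ≅ Z
Ȟ^1 = (18 − 12) − 4 = 2, so Ȟ^1 ≅ Z^2
Ȟ^2 = (19 − 7) − 12 = 0, so Ȟ^2 ≅ 0


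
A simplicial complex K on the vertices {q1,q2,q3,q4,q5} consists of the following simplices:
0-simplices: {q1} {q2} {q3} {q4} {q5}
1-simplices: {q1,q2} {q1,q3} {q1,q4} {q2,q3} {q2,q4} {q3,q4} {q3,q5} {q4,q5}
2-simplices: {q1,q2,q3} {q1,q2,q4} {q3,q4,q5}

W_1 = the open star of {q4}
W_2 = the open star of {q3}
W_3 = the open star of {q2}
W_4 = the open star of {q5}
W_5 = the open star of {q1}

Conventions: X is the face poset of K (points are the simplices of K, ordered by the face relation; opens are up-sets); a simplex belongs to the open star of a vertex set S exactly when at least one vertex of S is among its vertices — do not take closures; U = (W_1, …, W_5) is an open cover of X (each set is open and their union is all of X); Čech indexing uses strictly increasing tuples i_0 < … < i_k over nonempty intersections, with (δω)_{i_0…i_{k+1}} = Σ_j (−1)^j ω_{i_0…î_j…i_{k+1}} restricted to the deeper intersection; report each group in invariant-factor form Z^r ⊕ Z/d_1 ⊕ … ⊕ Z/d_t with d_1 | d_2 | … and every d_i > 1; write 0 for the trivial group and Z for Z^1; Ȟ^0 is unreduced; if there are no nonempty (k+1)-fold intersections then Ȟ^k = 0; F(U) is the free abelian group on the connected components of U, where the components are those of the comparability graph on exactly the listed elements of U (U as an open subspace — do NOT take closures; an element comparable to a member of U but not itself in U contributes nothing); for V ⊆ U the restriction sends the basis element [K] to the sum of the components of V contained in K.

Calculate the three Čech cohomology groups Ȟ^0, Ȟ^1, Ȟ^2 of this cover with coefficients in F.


Ȟ^0 = Z,  Ȟ^1 = Z,  Ȟ^2 = 0

intersection data:
  W1={{q4},{q1,q4},{q2,q4},{q3,q4},{q4,q5},{q1,q2,q4},{q3,q4,q5}} W2={{q3},{q1,q3},{q2,q3},{q3,q4},{q3,q5},{q1,q2,q3},{q3,q4,q5}} W3={{q2},{q1,q2},{q2,q3},{q2,q4},{q1,q2,q3},{q1,q2,q4}} W4={{q5},{q3,q5},{q4,q5},{q3,q4,q5}} W5={{q1},{q1,q2},{q1,q3},{q1,q4},{q1,q2,q3},{q1,q2,q4}}
  W12={{q3,q4},{q3,q4,q5}} W13={{q2,q4},{q1,q2,q4}} W14={{q4,q5},{q3,q4,q5}} W15={{q1,q4},{q1,q2,q4}} W23={{q2,q3},{q1,q2,q3}} W24={{q3,q5},{q3,q4,q5}} W25={{q1,q3},{q1,q2,q3}} W35={{q1,q2},{q1,q2,q3},{q1,q2,q4}}
  W124={{q3,q4,q5}} W135={{q1,q2,q4}} W235={{q1,q2,q3}}
components per intersection:
  W1: {{q4},{q1,q4},{q2,q4},{q3,q4},{q4,q5},{q1,q2,q4},{q3,q4,q5}}
  W2: {{q3},{q1,q3},{q2,q3},{q3,q4},{q3,q5},{q1,q2,q3},{q3,q4,q5}}
  W3: {{q2},{q1,q2},{q2,q3},{q2,q4},{q1,q2,q3},{q1,q2,q4}}
  W4: {{q5},{q3,q5},{q4,q5},{q3,q4,q5}}
  W5: {{q1},{q1,q2},{q1,q3},{q1,q4},{q1,q2,q3},{q1,q2,q4}}
  W12: {{q3,q4},{q3,q4,q5}}
  W13: {{q2,q4},{q1,q2,q4}}
  W14: {{q4,q5},{q3,q4,q5}}
  W15: {{q1,q4},{q1,q2,q4}}
  W23: {{q2,q3},{q1,q2,q3}}
  W24: {{q3,q5},{q3,q4,q5}}
  W25: {{q1,q3},{q1,q2,q3}}
  W35: {{q1,q2},{q1,q2,q3},{q1,q2,q4}}
  W124: {{q3,q4,q5}}
  W135: {{q1,q2,q4}}
  W235: {{q1,q2,q3}}
C dims 5,8,3; δ0: rk 4, SNF 1^4; δ1: rk 3, SNF 1^3
Ȟ^0 = (5 − 4) − 0 = 1, so Ȟ^0 ≅ Z
Ȟ^1 = (8 − 3) − 4 = 1, so Ȟ^1 ≅ Z
Ȟ^2 = (3 − 0) − 3 = 0, so Ȟ^2 ≅ 0


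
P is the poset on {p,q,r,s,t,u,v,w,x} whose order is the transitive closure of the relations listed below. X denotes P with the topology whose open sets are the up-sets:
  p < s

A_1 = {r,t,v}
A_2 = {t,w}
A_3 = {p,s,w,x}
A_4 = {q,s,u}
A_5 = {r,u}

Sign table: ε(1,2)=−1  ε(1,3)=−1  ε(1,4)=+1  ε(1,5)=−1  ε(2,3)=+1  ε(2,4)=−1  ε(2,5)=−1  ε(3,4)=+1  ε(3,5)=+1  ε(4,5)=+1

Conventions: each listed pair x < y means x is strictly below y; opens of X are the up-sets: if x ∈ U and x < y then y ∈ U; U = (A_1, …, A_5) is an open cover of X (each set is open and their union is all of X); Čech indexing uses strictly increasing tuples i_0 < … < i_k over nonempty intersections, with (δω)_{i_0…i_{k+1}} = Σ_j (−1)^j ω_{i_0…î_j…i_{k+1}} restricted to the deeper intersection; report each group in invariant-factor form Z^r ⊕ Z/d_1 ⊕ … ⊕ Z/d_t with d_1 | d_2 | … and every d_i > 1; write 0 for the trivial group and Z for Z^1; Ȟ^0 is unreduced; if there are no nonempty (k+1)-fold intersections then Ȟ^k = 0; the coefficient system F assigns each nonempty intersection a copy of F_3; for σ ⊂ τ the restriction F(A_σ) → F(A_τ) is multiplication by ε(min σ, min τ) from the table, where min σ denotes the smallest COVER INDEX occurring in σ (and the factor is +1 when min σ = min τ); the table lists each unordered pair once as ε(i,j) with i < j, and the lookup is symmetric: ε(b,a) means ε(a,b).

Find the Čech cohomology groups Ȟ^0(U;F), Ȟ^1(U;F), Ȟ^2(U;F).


Ȟ^0(U;F) ≅ Z/3,  Ȟ^1(U;F) ≅ Z/3,  Ȟ^2(U;F) ≅ 0

nonempty overlaps:
  A12={t} A15={r} A23={w} A34={s} A45={u}
C dims 5,5; δ0: rk_F3 4
degree 0: 5−4−0 = 1 → Ȟ^0 ≅ Z/3
degree 1: 5−0−4 = 1 → Ȟ^1 ≅ Z/3
degree 2: 0−0−0 = 0 → Ȟ^2 ≅ 0


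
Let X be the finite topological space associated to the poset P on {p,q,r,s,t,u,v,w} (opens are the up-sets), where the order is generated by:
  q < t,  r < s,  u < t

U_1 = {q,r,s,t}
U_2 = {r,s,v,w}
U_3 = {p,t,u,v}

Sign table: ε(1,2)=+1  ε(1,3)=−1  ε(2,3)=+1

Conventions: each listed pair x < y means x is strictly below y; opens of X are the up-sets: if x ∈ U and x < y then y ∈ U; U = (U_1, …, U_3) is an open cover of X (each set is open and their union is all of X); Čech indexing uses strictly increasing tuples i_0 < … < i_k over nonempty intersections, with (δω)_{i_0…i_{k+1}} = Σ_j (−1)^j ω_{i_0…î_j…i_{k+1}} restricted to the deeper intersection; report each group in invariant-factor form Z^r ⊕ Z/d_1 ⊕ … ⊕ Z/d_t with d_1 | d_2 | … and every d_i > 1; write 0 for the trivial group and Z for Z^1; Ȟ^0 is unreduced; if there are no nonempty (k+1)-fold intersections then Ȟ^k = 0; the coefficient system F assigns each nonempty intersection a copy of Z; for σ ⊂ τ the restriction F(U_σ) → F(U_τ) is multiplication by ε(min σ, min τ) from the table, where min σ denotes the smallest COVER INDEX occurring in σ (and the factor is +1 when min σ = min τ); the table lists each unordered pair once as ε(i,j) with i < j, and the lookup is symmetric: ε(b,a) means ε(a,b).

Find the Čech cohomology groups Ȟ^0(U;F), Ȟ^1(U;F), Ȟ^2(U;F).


intersection data:
  U12={r,s} U13={t} U23={v}
C dims 3,3; δ0: rk 3, SNF 1^2·2
Ȟ^0 = (3 − 3) − 0 = 0, so Ȟ^0 ≅ 0
Ȟ^1 = (3 − 0) − 3 = 0 plus torsion [2], so Ȟ^1 ≅ Z/2
Ȟ^2 = (0 − 0) − 0 = 0, so Ȟ^2 ≅ 0

Ȟ^0 = 0, Ȟ^1 = Z/2, Ȟ^2 = 0


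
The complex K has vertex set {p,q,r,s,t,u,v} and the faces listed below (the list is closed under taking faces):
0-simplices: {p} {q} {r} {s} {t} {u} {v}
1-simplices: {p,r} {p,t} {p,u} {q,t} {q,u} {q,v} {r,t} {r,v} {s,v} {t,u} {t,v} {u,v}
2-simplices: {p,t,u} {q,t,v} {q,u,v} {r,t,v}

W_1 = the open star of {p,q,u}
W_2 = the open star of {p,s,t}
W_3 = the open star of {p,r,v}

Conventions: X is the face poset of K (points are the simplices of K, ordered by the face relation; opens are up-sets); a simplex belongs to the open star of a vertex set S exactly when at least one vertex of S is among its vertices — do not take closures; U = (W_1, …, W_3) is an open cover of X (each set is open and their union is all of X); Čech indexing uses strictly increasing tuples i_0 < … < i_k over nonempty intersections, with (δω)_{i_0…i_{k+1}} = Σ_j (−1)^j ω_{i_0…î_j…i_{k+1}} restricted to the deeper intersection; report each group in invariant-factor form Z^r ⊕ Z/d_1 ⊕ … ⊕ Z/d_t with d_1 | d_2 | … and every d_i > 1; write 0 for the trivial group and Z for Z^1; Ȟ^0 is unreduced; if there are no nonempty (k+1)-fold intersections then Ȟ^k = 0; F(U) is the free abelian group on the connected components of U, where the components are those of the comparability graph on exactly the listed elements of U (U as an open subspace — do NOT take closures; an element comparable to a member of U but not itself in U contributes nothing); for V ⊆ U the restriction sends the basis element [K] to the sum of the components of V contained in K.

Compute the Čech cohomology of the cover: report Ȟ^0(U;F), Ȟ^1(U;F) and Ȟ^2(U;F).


nerve of the cover:
  W1={{p},{q},{u},{p,r},{p,t},{p,u},{q,t},{q,u},{q,v},{t,u},{u,v},{p,t,u},{q,t,v},{q,u,v}} W2={{p},{s},{t},{p,r},{p,t},{p,u},{q,t},{r,t},{s,v},{t,u},{t,v},{p,t,u},{q,t,v},{r,t,v}} W3={{p},{r},{v},{p,r},{p,t},{p,u},{q,v},{r,t},{r,v},{s,v},{t,v},{u,v},{p,t,u},{q,t,v},{q,u,v},{r,t,v}}
  W12={{p},{p,r},{p,t},{p,u},{q,t},{t,u},{p,t,u},{q,t,v}} W13={{p},{p,r},{p,t},{p,u},{q,v},{u,v},{p,t,u},{q,t,v},{q,u,v}} W23={{p},{p,r},{p,t},{p,u},{r,t},{s,v},{t,v},{p,t,u},{q,t,v},{r,t,v}}
  W123={{p},{p,r},{p,t},{p,u},{p,t,u},{q,t,v}}
components per intersection:
  W1: {{p},{q},{u},{p,r},{p,t},{p,u},{q,t},{q,u},{q,v},{t,u},{u,v},{p,t,u},{q,t,v},{q,u,v}}
  W2: {{p},{t},{p,r},{p,t},{p,u},{q,t},{r,t},{t,u},{t,v},{p,t,u},{q,t,v},{r,t,v}} {{s},{s,v}}
  W3: {{p},{r},{v},{p,r},{p,t},{p,u},{q,v},{r,t},{r,v},{s,v},{t,v},{u,v},{p,t,u},{q,t,v},{q,u,v},{r,t,v}}
  W12: {{p},{p,r},{p,t},{p,u},{t,u},{p,t,u}} {{q,t},{q,t,v}}
  W13: {{p},{p,r},{p,t},{p,u},{p,t,u}} {{q,v},{u,v},{q,t,v},{q,u,v}}
  W23: {{p},{p,r},{p,t},{p,u},{p,t,u}} {{r,t},{t,v},{q,t,v},{r,t,v}} {{s,v}}
  W123: {{p},{p,r},{p,t},{p,u},{p,t,u}} {{q,t,v}}
C dims 4,7,2; δ0: rk 3, SNF 1^3; δ1: rk 2, SNF 1^2
Ȟ^0 = (4 − 3) − 0 = 1, so Ȟ^0 ≅ Z
Ȟ^1 = (7 − 2) − 3 = 2, so Ȟ^1 ≅ Z^2
Ȟ^2 = (2 − 0) − 2 = 0, so Ȟ^2 ≅ 0

Ȟ^0 = Z,  Ȟ^1 = Z^2,  Ȟ^2 = 0


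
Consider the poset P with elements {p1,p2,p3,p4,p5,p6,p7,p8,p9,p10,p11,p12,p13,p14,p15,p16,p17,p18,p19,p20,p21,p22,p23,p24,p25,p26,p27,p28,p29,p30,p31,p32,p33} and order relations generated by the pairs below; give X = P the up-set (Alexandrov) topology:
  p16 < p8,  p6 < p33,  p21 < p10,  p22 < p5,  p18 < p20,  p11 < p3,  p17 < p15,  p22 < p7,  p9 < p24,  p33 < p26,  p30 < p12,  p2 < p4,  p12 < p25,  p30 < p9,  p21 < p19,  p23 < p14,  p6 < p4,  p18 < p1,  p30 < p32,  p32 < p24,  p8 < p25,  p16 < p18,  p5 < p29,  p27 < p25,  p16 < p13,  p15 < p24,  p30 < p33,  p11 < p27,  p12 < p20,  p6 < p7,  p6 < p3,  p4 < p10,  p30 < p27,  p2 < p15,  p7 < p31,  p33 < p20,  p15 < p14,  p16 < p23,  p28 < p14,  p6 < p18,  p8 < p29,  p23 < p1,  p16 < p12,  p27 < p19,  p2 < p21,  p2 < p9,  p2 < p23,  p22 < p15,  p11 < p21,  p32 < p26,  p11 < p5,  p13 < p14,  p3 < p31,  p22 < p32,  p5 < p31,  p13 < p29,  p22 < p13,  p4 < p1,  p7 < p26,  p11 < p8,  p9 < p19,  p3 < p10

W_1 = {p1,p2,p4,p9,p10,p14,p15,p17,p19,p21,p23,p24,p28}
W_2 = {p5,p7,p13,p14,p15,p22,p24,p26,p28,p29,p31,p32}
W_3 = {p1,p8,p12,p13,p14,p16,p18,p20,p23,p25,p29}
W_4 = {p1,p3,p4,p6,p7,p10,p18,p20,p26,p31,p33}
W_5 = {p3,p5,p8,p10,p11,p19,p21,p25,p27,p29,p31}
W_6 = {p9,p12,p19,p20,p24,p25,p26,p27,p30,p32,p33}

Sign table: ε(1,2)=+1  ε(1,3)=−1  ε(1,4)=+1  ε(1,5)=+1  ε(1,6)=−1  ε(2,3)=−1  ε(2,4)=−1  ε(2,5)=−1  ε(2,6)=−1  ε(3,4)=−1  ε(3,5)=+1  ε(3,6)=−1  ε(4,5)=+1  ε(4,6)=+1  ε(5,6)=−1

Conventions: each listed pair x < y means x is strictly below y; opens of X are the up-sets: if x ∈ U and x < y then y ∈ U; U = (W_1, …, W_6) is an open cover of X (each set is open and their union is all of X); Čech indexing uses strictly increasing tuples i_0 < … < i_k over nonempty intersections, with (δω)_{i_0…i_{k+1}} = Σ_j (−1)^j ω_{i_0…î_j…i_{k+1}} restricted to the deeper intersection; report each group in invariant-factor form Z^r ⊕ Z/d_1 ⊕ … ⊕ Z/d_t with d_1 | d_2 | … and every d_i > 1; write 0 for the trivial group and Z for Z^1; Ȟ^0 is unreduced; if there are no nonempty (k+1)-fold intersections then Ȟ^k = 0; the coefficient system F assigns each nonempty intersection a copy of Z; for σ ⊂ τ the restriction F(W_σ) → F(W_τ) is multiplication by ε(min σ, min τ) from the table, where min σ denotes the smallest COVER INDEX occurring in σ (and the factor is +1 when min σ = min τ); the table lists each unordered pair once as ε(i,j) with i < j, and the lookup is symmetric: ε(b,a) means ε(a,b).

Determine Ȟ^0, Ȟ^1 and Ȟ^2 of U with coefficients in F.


nerve simplices:
  W12={p14,p15,p24,p28} W13={p1,p14,p23} W14={p1,p4,p10} W15={p10,p19,p21} W16={p9,p19,p24} W23={p13,p14,p29} W24={p7,p26,p31} W25={p5,p29,p31} W26={p24,p26,p32} W34={p1,p18,p20} W35={p8,p25,p29} W36={p12,p20,p25} W45={p3,p10,p31} W46={p20,p26,p33} W56={p19,p25,p27}
  W123={p14} W126={p24} W134={p1} W145={p10} W156={p19} W235={p29} W245={p31} W246={p26} W346={p20} W356={p25}
C dims 6,15,10; δ0: rk 6, SNF 1^5·2; δ1: rk 9, SNF 1^9
degree 0: 6−6−0 = 0 → Ȟ^0 ≅ 0
degree 1: 15−9−6 = 0 plus torsion [2] → Ȟ^1 ≅ Z/2
degree 2: 10−0−9 = 1 → Ȟ^2 ≅ Z

Ȟ^0 = 0, Ȟ^1 = Z/2, Ȟ^2 = Z
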